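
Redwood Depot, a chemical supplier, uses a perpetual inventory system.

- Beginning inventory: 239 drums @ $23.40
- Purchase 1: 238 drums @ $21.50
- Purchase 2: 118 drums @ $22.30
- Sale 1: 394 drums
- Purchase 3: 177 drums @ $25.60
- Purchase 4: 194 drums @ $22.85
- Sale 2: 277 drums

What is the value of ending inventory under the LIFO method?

Ending inventory = $7,109.80

Sale 1 (394) [LIFO — newest first]: 118 @ $22.30 + 238 @ $21.50 + 38 @ $23.40 = $8,637.60
Sale 2 (277) [LIFO — newest first]: 194 @ $22.85 + 83 @ $25.60 = $6,557.70
Total COGS = $8,637.60 + $6,557.70 = $15,195.30
Ending inventory: 201 @ $23.40 + 94 @ $25.60 = $7,109.80
Check: goods available $22,305.10 = COGS $15,195.30 + ending $7,109.80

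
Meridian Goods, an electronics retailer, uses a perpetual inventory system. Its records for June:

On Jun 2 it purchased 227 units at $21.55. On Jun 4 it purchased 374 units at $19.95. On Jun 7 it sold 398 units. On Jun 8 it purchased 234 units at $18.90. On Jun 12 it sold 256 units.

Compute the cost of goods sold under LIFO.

Jun 7, 398 sold [LIFO — newest first]: 374 @ $19.95 + 24 @ $21.55 = $7,978.50
Jun 12, 256 sold [LIFO — newest first]: 234 @ $18.90 + 22 @ $21.55 = $4,896.70
Total COGS = $7,978.50 + $4,896.70 = $12,875.20
Ending inventory: 181 @ $21.55 = $3,900.55
Check: goods available $16,775.75 = COGS $12,875.20 + ending $3,900.55

COGS = $12,875.20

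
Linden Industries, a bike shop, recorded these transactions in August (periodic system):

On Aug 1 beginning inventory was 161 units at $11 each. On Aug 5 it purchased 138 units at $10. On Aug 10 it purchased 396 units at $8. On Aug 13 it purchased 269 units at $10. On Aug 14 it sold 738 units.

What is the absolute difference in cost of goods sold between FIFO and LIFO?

FIFO COGS: 161 @ $11 + 138 @ $10 + 396 @ $8 + 43 @ $10 = $6,749
LIFO COGS: 269 @ $10 + 396 @ $8 + 73 @ $10 = $6,588
Difference = |$6,749 − $6,588| = $161

$161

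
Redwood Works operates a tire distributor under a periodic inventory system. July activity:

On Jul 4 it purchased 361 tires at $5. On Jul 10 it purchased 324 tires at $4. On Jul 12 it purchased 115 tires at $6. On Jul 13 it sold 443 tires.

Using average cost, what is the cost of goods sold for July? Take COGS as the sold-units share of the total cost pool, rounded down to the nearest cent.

COGS = $2,099.26

Jul 13, sell 443: 443/800 × $3,791.00 → $2,099.26
Ending inventory (cost pool remaining) = $1,691.74
Check: goods available $3,791.00 = COGS $2,099.26 + ending $1,691.74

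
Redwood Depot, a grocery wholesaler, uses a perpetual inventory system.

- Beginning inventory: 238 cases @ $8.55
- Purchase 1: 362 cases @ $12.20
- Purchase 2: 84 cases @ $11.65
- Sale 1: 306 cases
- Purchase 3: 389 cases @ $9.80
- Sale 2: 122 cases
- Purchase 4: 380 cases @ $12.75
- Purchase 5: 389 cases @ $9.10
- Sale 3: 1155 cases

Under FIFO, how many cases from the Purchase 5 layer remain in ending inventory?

Sale 1 (306) [FIFO — oldest first]: 238 @ $8.55 + 68 @ $12.20 = $2,864.50
Sale 2 (122) [FIFO — oldest first]: 122 @ $12.20 = $1,488.40
Sale 3 (1155) [FIFO — oldest first]: 172 @ $12.20 + 84 @ $11.65 + 389 @ $9.80 + 380 @ $12.75 + 130 @ $9.10 = $12,917.20
Total COGS = $2,864.50 + $1,488.40 + $12,917.20 = $17,270.10
Ending inventory: 259 @ $9.10 = $2,356.90

259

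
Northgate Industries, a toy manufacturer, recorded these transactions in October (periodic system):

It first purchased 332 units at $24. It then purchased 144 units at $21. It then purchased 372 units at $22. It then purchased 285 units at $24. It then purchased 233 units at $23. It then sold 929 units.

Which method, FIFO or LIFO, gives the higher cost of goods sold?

LIFO

FIFO COGS: 332 @ $24 + 144 @ $21 + 372 @ $22 + 81 @ $24 = $21,120
LIFO COGS: 233 @ $23 + 285 @ $24 + 372 @ $22 + 39 @ $21 = $21,202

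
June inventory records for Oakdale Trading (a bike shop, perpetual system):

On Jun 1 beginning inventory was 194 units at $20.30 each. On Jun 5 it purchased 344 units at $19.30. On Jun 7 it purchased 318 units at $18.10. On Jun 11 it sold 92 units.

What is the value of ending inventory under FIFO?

Ending inventory = $14,465.60

Jun 11, 92 sold [FIFO — oldest first]: 92 @ $20.30 = $1,867.60
Ending inventory: 102 @ $20.30 + 344 @ $19.30 + 318 @ $18.10 = $14,465.60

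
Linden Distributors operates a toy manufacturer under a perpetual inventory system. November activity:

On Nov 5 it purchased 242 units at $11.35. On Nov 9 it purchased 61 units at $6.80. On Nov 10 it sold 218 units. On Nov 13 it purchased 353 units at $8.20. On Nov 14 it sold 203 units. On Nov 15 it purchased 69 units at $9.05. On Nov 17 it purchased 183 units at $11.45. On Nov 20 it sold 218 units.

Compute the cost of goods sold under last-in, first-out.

Nov 10, 218 sold [LIFO — newest first]: 61 @ $6.80 + 157 @ $11.35 = $2,196.75
Nov 14, 203 sold [LIFO — newest first]: 203 @ $8.20 = $1,664.60
Nov 20, 218 sold [LIFO — newest first]: 183 @ $11.45 + 35 @ $9.05 = $2,412.10
Total COGS = $2,196.75 + $1,664.60 + $2,412.10 = $6,273.45
Ending inventory: 85 @ $11.35 + 150 @ $8.20 + 34 @ $9.05 = $2,502.45
Check: goods available $8,775.90 = COGS $6,273.45 + ending $2,502.45

COGS = $6,273.45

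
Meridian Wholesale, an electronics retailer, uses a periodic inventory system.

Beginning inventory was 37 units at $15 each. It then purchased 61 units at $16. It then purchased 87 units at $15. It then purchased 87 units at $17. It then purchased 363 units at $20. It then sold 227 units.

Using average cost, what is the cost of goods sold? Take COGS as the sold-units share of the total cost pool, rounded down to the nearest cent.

Sale 1, sell 227: 227/635 × $11,575.00 → $4,137.83
Ending inventory (cost pool remaining) = $7,437.17

COGS = $4,137.83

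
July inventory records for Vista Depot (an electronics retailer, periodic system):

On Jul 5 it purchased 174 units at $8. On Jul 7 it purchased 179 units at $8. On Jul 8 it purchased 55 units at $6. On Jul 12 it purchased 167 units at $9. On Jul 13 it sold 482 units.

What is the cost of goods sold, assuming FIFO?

Jul 13, 482 sold [FIFO — oldest first]: 174 @ $8 + 179 @ $8 + 55 @ $6 + 74 @ $9 = $3,820
Ending inventory: 93 @ $9 = $837
Check: goods available $4,657 = COGS $3,820 + ending $837

COGS = $3,820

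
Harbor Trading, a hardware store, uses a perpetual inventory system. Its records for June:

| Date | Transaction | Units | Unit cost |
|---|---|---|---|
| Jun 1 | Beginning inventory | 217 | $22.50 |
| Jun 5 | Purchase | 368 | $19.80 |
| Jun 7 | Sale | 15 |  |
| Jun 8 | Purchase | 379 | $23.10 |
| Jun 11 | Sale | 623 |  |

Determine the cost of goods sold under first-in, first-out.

COGS = $13,393.20

Jun 7, 15 sold [FIFO — oldest first]: 15 @ $22.50 = $337.50
Jun 11, 623 sold [FIFO — oldest first]: 202 @ $22.50 + 368 @ $19.80 + 53 @ $23.10 = $13,055.70
Total COGS = $337.50 + $13,055.70 = $13,393.20
Ending inventory: 326 @ $23.10 = $7,530.60
Check: goods available $20,923.80 = COGS $13,393.20 + ending $7,530.60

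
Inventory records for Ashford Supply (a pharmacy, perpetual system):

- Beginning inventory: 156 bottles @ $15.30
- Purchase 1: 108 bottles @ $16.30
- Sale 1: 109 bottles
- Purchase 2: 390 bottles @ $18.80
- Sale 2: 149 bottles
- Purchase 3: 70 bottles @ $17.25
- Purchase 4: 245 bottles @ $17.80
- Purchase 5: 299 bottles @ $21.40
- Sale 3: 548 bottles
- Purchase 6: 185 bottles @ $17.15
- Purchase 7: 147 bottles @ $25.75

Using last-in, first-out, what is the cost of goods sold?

COGS = $15,405.50

Sale 1 (109) [LIFO — newest first]: 108 @ $16.30 + 1 @ $15.30 = $1,775.70
Sale 2 (149) [LIFO — newest first]: 149 @ $18.80 = $2,801.20
Sale 3 (548) [LIFO — newest first]: 299 @ $21.40 + 245 @ $17.80 + 4 @ $17.25 = $10,828.60
Total COGS = $1,775.70 + $2,801.20 + $10,828.60 = $15,405.50
Ending inventory: 155 @ $15.30 + 241 @ $18.80 + 66 @ $17.25 + 185 @ $17.15 + 147 @ $25.75 = $14,998.80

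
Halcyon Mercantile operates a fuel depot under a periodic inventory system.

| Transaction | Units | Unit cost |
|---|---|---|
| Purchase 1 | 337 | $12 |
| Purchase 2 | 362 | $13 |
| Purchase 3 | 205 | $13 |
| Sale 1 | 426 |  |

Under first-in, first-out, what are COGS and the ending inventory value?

Sale 1 (426) [FIFO — oldest first]: 337 @ $12 + 89 @ $13 = $5,201
Ending inventory: 273 @ $13 + 205 @ $13 = $6,214

COGS = $5,201; ending inventory = $6,214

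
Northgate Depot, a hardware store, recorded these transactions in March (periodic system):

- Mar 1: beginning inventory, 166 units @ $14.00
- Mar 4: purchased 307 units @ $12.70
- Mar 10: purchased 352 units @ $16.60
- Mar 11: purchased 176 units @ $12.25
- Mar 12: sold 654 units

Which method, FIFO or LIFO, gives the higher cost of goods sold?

FIFO COGS: 166 @ $14.00 + 307 @ $12.70 + 181 @ $16.60 = $9,227.50
LIFO COGS: 176 @ $12.25 + 352 @ $16.60 + 126 @ $12.70 = $9,599.40

LIFO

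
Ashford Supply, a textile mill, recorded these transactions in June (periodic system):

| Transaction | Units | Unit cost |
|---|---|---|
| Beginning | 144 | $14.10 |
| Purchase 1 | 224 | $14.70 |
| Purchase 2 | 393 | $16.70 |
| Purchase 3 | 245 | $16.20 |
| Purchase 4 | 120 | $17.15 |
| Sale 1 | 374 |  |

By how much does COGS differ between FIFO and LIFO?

FIFO COGS: 144 @ $14.10 + 224 @ $14.70 + 6 @ $16.70 = $5,423.40
LIFO COGS: 120 @ $17.15 + 245 @ $16.20 + 9 @ $16.70 = $6,177.30
Difference = |$5,423.40 − $6,177.30| = $753.90

$753.90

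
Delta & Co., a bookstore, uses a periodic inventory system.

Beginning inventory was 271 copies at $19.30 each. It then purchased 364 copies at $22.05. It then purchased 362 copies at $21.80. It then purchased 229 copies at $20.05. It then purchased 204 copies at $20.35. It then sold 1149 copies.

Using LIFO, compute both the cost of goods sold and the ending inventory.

Sale 1 (1149) [LIFO — newest first]: 204 @ $20.35 + 229 @ $20.05 + 362 @ $21.80 + 354 @ $22.05 = $24,440.15
Ending inventory: 271 @ $19.30 + 10 @ $22.05 = $5,450.80
Check: goods available $29,890.95 = COGS $24,440.15 + ending $5,450.80

COGS = $24,440.15; ending inventory = $5,450.80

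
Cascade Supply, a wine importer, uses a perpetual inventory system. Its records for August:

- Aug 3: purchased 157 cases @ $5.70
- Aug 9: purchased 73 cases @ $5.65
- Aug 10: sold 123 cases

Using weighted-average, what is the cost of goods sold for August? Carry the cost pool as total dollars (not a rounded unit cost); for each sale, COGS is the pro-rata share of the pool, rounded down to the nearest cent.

COGS = $699.14

After Aug 3: 157 on hand, pool $894.90 (≈ $5.7000 each)
After Aug 9: 230 on hand, pool $1,307.35 (≈ $5.6841 each)
Aug 10, sell 123: 123/230 × $1,307.35 → $699.14
Ending inventory (cost pool remaining) = $608.21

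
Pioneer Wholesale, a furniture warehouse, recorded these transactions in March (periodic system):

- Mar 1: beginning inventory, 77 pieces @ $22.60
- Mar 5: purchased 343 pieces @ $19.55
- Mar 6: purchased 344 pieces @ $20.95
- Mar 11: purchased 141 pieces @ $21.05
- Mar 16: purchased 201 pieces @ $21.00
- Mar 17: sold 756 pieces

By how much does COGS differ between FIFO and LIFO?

$279.30

FIFO COGS: 77 @ $22.60 + 343 @ $19.55 + 336 @ $20.95 = $15,485.05
LIFO COGS: 201 @ $21.00 + 141 @ $21.05 + 344 @ $20.95 + 70 @ $19.55 = $15,764.35
Difference = |$15,485.05 − $15,764.35| = $279.30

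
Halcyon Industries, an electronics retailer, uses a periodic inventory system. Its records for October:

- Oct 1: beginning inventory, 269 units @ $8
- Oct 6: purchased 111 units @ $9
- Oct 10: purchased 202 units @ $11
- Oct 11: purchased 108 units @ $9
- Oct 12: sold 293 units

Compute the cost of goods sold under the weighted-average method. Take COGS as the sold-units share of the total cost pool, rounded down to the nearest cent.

COGS = $2,694.32

Oct 12, sell 293: 293/690 × $6,345.00 → $2,694.32
Ending inventory (cost pool remaining) = $3,650.68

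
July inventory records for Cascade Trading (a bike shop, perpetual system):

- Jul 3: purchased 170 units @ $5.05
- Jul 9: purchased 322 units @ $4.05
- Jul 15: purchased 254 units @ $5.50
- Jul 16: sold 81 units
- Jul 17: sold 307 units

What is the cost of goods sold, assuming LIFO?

Jul 16, 81 sold [LIFO — newest first]: 81 @ $5.50 = $445.50
Jul 17, 307 sold [LIFO — newest first]: 173 @ $5.50 + 134 @ $4.05 = $1,494.20
Total COGS = $445.50 + $1,494.20 = $1,939.70
Ending inventory: 170 @ $5.05 + 188 @ $4.05 = $1,619.90

COGS = $1,939.70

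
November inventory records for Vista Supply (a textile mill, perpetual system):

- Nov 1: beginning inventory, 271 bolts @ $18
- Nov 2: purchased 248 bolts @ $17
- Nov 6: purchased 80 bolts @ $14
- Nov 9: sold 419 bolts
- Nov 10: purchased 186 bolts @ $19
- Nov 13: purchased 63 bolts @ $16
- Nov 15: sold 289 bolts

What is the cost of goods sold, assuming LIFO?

COGS = $12,236

Nov 9, 419 sold [LIFO — newest first]: 80 @ $14 + 248 @ $17 + 91 @ $18 = $6,974
Nov 15, 289 sold [LIFO — newest first]: 63 @ $16 + 186 @ $19 + 40 @ $18 = $5,262
Total COGS = $6,974 + $5,262 = $12,236
Ending inventory: 140 @ $18 = $2,520
Check: goods available $14,756 = COGS $12,236 + ending $2,520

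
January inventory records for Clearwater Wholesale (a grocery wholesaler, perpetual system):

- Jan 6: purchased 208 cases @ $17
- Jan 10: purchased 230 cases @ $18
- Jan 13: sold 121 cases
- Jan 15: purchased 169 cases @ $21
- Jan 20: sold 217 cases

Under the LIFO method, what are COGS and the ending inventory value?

Jan 13, 121 sold [LIFO — newest first]: 121 @ $18 = $2,178
Jan 20, 217 sold [LIFO — newest first]: 169 @ $21 + 48 @ $18 = $4,413
Total COGS = $2,178 + $4,413 = $6,591
Ending inventory: 208 @ $17 + 61 @ $18 = $4,634

COGS = $6,591; ending inventory = $4,634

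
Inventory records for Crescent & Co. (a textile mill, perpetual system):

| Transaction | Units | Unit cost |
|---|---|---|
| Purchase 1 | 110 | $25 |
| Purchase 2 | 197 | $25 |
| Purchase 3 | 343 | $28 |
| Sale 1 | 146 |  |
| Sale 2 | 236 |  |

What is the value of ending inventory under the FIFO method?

Ending inventory = $7,504

Sale 1 (146) [FIFO — oldest first]: 110 @ $25 + 36 @ $25 = $3,650
Sale 2 (236) [FIFO — oldest first]: 161 @ $25 + 75 @ $28 = $6,125
Total COGS = $3,650 + $6,125 = $9,775
Ending inventory: 268 @ $28 = $7,504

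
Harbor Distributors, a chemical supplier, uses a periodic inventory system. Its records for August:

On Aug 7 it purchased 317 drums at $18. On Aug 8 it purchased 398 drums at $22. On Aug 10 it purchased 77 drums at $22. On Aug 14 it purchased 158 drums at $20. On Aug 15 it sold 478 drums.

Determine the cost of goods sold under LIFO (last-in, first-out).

Aug 15, 478 sold [LIFO — newest first]: 158 @ $20 + 77 @ $22 + 243 @ $22 = $10,200
Ending inventory: 317 @ $18 + 155 @ $22 = $9,116
Check: goods available $19,316 = COGS $10,200 + ending $9,116

COGS = $10,200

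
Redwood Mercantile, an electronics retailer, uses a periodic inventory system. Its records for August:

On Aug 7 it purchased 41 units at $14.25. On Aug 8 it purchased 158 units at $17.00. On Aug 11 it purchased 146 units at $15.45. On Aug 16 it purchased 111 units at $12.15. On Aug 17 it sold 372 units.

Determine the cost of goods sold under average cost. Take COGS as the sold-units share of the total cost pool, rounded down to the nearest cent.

Aug 17, sell 372: 372/456 × $6,874.60 → $5,608.22
Ending inventory (cost pool remaining) = $1,266.38

COGS = $5,608.22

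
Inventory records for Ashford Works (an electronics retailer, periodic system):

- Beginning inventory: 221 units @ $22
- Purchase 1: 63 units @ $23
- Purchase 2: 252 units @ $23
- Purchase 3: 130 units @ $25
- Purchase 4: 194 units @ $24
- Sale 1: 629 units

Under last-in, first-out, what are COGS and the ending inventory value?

COGS = $14,921; ending inventory = $5,092

Sale 1 (629) [LIFO — newest first]: 194 @ $24 + 130 @ $25 + 252 @ $23 + 53 @ $23 = $14,921
Ending inventory: 221 @ $22 + 10 @ $23 = $5,092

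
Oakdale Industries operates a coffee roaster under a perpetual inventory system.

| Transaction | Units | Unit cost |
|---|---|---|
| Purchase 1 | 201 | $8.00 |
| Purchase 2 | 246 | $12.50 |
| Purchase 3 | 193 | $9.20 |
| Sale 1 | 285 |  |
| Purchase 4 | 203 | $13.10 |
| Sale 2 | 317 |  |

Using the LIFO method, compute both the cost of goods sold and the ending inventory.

COGS = $7,009.90; ending inventory = $2,108.00

Sale 1 (285) [LIFO — newest first]: 193 @ $9.20 + 92 @ $12.50 = $2,925.60
Sale 2 (317) [LIFO — newest first]: 203 @ $13.10 + 114 @ $12.50 = $4,084.30
Total COGS = $2,925.60 + $4,084.30 = $7,009.90
Ending inventory: 201 @ $8.00 + 40 @ $12.50 = $2,108.00
Check: goods available $9,117.90 = COGS $7,009.90 + ending $2,108.00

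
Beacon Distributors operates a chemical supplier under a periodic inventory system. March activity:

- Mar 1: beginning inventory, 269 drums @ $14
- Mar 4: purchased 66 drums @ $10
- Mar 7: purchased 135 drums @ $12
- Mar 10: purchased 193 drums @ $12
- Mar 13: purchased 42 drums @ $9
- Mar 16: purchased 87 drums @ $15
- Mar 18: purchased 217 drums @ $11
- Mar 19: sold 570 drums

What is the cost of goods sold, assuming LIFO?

Mar 19, 570 sold [LIFO — newest first]: 217 @ $11 + 87 @ $15 + 42 @ $9 + 193 @ $12 + 31 @ $12 = $6,758
Ending inventory: 269 @ $14 + 66 @ $10 + 104 @ $12 = $5,674
Check: goods available $12,432 = COGS $6,758 + ending $5,674

COGS = $6,758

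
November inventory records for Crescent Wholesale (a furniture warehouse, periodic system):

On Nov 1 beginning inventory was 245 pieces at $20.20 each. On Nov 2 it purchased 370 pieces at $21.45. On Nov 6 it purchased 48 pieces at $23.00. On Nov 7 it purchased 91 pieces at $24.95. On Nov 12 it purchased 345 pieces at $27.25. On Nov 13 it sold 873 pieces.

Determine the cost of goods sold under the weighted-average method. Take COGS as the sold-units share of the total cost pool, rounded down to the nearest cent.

COGS = $20,384.19

Nov 13, sell 873: 873/1099 × $25,661.20 → $20,384.19
Ending inventory (cost pool remaining) = $5,277.01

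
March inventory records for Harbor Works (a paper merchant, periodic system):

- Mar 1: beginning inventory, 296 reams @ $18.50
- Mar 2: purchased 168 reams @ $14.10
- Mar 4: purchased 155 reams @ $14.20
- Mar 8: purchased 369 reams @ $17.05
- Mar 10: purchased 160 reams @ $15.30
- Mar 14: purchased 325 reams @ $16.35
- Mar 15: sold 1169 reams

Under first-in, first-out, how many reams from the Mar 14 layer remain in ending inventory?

304

Mar 15, 1169 sold [FIFO — oldest first]: 296 @ $18.50 + 168 @ $14.10 + 155 @ $14.20 + 369 @ $17.05 + 160 @ $15.30 + 21 @ $16.35 = $19,128.60
Ending inventory: 304 @ $16.35 = $4,970.40
Check: goods available $24,099.00 = COGS $19,128.60 + ending $4,970.40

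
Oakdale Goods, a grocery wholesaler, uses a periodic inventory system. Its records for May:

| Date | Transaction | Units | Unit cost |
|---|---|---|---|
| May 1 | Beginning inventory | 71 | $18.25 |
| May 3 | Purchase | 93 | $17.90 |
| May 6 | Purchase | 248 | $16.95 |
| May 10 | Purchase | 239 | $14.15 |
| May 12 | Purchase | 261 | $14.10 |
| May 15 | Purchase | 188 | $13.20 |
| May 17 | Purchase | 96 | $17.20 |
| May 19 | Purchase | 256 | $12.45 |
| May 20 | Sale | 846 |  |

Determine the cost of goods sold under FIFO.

COGS = $13,295.40

May 20, 846 sold [FIFO — oldest first]: 71 @ $18.25 + 93 @ $17.90 + 248 @ $16.95 + 239 @ $14.15 + 195 @ $14.10 = $13,295.40
Ending inventory: 66 @ $14.10 + 188 @ $13.20 + 96 @ $17.20 + 256 @ $12.45 = $8,250.60
Check: goods available $21,546.00 = COGS $13,295.40 + ending $8,250.60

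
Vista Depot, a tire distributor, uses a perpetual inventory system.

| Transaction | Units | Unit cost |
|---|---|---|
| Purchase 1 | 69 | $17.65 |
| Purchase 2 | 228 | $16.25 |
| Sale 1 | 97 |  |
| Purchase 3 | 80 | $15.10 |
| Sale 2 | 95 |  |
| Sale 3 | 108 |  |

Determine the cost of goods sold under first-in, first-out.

COGS = $4,968.15

Sale 1 (97) [FIFO — oldest first]: 69 @ $17.65 + 28 @ $16.25 = $1,672.85
Sale 2 (95) [FIFO — oldest first]: 95 @ $16.25 = $1,543.75
Sale 3 (108) [FIFO — oldest first]: 105 @ $16.25 + 3 @ $15.10 = $1,751.55
Total COGS = $1,672.85 + $1,543.75 + $1,751.55 = $4,968.15
Ending inventory: 77 @ $15.10 = $1,162.70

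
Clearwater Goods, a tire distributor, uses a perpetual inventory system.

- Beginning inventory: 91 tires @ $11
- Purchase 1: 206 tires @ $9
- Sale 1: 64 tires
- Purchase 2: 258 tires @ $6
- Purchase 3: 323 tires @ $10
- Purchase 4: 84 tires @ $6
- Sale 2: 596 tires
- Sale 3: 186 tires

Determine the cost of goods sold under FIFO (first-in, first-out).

Sale 1 (64) [FIFO — oldest first]: 64 @ $11 = $704
Sale 2 (596) [FIFO — oldest first]: 27 @ $11 + 206 @ $9 + 258 @ $6 + 105 @ $10 = $4,749
Sale 3 (186) [FIFO — oldest first]: 186 @ $10 = $1,860
Total COGS = $704 + $4,749 + $1,860 = $7,313
Ending inventory: 32 @ $10 + 84 @ $6 = $824

COGS = $7,313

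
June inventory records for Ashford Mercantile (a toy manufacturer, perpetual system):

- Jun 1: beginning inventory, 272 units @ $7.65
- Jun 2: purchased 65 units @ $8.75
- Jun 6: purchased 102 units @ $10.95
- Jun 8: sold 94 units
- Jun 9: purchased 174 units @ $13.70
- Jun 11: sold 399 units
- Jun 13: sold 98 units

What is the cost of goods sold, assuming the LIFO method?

COGS = $5,981.95

Jun 8, 94 sold [LIFO — newest first]: 94 @ $10.95 = $1,029.30
Jun 11, 399 sold [LIFO — newest first]: 174 @ $13.70 + 8 @ $10.95 + 65 @ $8.75 + 152 @ $7.65 = $4,202.95
Jun 13, 98 sold [LIFO — newest first]: 98 @ $7.65 = $749.70
Total COGS = $1,029.30 + $4,202.95 + $749.70 = $5,981.95
Ending inventory: 22 @ $7.65 = $168.30
Check: goods available $6,150.25 = COGS $5,981.95 + ending $168.30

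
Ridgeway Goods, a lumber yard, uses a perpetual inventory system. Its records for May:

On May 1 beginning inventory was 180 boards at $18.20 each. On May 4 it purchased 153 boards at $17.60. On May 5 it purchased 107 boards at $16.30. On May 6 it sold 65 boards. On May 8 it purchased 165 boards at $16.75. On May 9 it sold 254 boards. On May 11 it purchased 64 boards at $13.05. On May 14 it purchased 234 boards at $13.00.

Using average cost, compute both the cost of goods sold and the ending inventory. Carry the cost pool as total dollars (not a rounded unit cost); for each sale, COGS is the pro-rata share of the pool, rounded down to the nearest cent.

After May 1: 180 on hand, pool $3,276.00 (≈ $18.2000 each)
After May 4: 333 on hand, pool $5,968.80 (≈ $17.9243 each)
After May 5: 440 on hand, pool $7,712.90 (≈ $17.5293 each)
May 6, sell 65: 65/440 × $7,712.90 → $1,139.40
After May 8: 540 on hand, pool $9,337.25 (≈ $17.2912 each)
May 9, sell 254: 254/540 × $9,337.25 → $4,391.96
After May 11: 350 on hand, pool $5,780.49 (≈ $16.5157 each)
After May 14: 584 on hand, pool $8,822.49 (≈ $15.1070 each)
Total COGS = $1,139.40 + $4,391.96 = $5,531.36
Ending inventory (cost pool remaining) = $8,822.49

COGS = $5,531.36; ending inventory = $8,822.49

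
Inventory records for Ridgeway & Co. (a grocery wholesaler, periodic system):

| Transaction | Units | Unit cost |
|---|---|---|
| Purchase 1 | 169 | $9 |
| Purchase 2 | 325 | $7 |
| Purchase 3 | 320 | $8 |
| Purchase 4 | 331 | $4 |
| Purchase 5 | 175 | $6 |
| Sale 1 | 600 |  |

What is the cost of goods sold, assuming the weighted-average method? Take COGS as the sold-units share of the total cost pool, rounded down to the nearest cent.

COGS = $3,968.18

Sale 1, sell 600: 600/1320 × $8,730.00 → $3,968.18
Ending inventory (cost pool remaining) = $4,761.82
Check: goods available $8,730.00 = COGS $3,968.18 + ending $4,761.82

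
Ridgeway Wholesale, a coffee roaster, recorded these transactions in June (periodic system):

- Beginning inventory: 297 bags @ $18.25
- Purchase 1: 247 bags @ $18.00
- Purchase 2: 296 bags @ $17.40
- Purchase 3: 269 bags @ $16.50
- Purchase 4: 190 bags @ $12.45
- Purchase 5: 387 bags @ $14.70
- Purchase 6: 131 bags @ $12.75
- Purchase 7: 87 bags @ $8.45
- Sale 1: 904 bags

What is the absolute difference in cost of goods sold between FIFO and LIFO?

$3,814.35

FIFO COGS: 297 @ $18.25 + 247 @ $18.00 + 296 @ $17.40 + 64 @ $16.50 = $16,072.65
LIFO COGS: 87 @ $8.45 + 131 @ $12.75 + 387 @ $14.70 + 190 @ $12.45 + 109 @ $16.50 = $12,258.30
Difference = |$16,072.65 − $12,258.30| = $3,814.35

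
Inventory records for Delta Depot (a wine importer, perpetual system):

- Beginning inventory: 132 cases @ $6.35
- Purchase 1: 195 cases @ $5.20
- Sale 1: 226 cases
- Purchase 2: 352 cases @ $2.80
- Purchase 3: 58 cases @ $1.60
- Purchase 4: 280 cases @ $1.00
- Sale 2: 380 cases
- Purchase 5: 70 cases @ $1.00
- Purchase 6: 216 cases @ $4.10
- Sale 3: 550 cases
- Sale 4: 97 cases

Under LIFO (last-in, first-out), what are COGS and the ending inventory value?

COGS = $3,848.70; ending inventory = $317.50

Sale 1 (226) [LIFO — newest first]: 195 @ $5.20 + 31 @ $6.35 = $1,210.85
Sale 2 (380) [LIFO — newest first]: 280 @ $1.00 + 58 @ $1.60 + 42 @ $2.80 = $490.40
Sale 3 (550) [LIFO — newest first]: 216 @ $4.10 + 70 @ $1.00 + 264 @ $2.80 = $1,694.80
Sale 4 (97) [LIFO — newest first]: 46 @ $2.80 + 51 @ $6.35 = $452.65
Total COGS = $1,210.85 + $490.40 + $1,694.80 + $452.65 = $3,848.70
Ending inventory: 50 @ $6.35 = $317.50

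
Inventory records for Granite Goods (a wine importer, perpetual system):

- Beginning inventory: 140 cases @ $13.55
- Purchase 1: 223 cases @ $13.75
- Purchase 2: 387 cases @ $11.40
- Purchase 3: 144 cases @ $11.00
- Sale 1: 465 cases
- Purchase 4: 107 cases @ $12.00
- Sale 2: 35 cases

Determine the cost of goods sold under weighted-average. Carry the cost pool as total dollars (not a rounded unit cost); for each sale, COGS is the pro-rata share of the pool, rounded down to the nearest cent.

After Beginning: 140 on hand, pool $1,897.00 (≈ $13.5500 each)
After Purchase 1: 363 on hand, pool $4,963.25 (≈ $13.6729 each)
After Purchase 2: 750 on hand, pool $9,375.05 (≈ $12.5001 each)
After Purchase 3: 894 on hand, pool $10,959.05 (≈ $12.2584 each)
Sale 1, sell 465: 465/894 × $10,959.05 → $5,700.17
After Purchase 4: 536 on hand, pool $6,542.88 (≈ $12.2069 each)
Sale 2, sell 35: 35/536 × $6,542.88 → $427.24
Total COGS = $5,700.17 + $427.24 = $6,127.41
Ending inventory (cost pool remaining) = $6,115.64

COGS = $6,127.41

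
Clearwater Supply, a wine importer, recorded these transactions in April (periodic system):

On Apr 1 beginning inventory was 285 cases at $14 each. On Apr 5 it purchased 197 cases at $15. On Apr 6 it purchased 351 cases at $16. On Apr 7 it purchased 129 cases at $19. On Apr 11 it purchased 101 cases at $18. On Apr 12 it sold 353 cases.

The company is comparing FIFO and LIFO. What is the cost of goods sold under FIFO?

FIFO COGS: 285 @ $14 + 68 @ $15 = $5,010
LIFO COGS: 101 @ $18 + 129 @ $19 + 123 @ $16 = $6,237

COGS = $5,010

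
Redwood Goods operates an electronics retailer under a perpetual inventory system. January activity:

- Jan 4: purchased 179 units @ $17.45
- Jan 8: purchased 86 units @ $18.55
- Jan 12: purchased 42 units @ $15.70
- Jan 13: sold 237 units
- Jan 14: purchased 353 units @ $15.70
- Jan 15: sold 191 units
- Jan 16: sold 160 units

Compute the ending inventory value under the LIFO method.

Ending inventory = $1,252.90

Jan 13, 237 sold [LIFO — newest first]: 42 @ $15.70 + 86 @ $18.55 + 109 @ $17.45 = $4,156.75
Jan 15, 191 sold [LIFO — newest first]: 191 @ $15.70 = $2,998.70
Jan 16, 160 sold [LIFO — newest first]: 160 @ $15.70 = $2,512.00
Total COGS = $4,156.75 + $2,998.70 + $2,512.00 = $9,667.45
Ending inventory: 70 @ $17.45 + 2 @ $15.70 = $1,252.90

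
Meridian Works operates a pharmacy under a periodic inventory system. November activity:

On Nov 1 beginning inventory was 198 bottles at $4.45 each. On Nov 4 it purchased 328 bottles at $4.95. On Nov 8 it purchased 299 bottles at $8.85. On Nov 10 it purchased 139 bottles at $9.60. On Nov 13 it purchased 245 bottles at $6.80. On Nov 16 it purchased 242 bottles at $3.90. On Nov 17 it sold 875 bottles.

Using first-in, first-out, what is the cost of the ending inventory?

Nov 17, 875 sold [FIFO — oldest first]: 198 @ $4.45 + 328 @ $4.95 + 299 @ $8.85 + 50 @ $9.60 = $5,630.85
Ending inventory: 89 @ $9.60 + 245 @ $6.80 + 242 @ $3.90 = $3,464.20
Check: goods available $9,095.05 = COGS $5,630.85 + ending $3,464.20

Ending inventory = $3,464.20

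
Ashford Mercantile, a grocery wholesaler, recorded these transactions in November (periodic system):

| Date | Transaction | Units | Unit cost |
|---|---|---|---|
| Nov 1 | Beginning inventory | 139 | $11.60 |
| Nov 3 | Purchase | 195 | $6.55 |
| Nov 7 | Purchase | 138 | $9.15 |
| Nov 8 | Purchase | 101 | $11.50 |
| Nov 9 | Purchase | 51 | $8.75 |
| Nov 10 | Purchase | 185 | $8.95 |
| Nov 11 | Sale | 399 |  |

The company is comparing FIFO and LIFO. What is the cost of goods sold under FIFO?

COGS = $3,484.40

FIFO COGS: 139 @ $11.60 + 195 @ $6.55 + 65 @ $9.15 = $3,484.40
LIFO COGS: 185 @ $8.95 + 51 @ $8.75 + 101 @ $11.50 + 62 @ $9.15 = $3,830.80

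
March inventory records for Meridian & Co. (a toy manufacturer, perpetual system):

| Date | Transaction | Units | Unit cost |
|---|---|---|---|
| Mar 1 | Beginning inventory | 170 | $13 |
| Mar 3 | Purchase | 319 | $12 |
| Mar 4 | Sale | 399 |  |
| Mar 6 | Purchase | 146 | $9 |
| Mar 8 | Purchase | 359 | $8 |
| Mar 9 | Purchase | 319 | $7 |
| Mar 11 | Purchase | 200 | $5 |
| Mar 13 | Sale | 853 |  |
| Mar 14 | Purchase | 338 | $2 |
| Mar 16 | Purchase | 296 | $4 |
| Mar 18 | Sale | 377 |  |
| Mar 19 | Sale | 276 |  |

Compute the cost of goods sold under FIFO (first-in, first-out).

COGS = $14,349

Mar 4, 399 sold [FIFO — oldest first]: 170 @ $13 + 229 @ $12 = $4,958
Mar 13, 853 sold [FIFO — oldest first]: 90 @ $12 + 146 @ $9 + 359 @ $8 + 258 @ $7 = $7,072
Mar 18, 377 sold [FIFO — oldest first]: 61 @ $7 + 200 @ $5 + 116 @ $2 = $1,659
Mar 19, 276 sold [FIFO — oldest first]: 222 @ $2 + 54 @ $4 = $660
Total COGS = $4,958 + $7,072 + $1,659 + $660 = $14,349
Ending inventory: 242 @ $4 = $968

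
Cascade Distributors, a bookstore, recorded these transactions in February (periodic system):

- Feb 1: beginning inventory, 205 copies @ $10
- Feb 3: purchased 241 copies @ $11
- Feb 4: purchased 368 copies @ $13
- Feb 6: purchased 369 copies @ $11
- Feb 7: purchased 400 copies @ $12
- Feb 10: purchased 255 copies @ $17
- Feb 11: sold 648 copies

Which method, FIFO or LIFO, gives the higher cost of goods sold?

LIFO

FIFO COGS: 205 @ $10 + 241 @ $11 + 202 @ $13 = $7,327
LIFO COGS: 255 @ $17 + 393 @ $12 = $9,051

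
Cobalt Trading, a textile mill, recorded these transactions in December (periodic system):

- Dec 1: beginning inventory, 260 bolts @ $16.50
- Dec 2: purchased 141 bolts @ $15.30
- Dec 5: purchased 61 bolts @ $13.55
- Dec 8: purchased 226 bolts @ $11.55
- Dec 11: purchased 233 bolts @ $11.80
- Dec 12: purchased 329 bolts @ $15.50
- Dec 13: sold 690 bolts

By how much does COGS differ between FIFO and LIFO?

FIFO COGS: 260 @ $16.50 + 141 @ $15.30 + 61 @ $13.55 + 226 @ $11.55 + 2 @ $11.80 = $9,907.75
LIFO COGS: 329 @ $15.50 + 233 @ $11.80 + 128 @ $11.55 = $9,327.30
Difference = |$9,907.75 − $9,327.30| = $580.45

$580.45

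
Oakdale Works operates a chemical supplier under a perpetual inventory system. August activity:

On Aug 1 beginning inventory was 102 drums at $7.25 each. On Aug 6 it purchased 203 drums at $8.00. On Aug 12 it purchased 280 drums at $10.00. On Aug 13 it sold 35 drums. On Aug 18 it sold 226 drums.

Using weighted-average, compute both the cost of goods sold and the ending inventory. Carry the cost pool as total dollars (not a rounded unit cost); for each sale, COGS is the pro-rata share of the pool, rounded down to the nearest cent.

After Aug 1: 102 on hand, pool $739.50 (≈ $7.2500 each)
After Aug 6: 305 on hand, pool $2,363.50 (≈ $7.7492 each)
After Aug 12: 585 on hand, pool $5,163.50 (≈ $8.8265 each)
Aug 13, sell 35: 35/585 × $5,163.50 → $308.92
Aug 18, sell 226: 226/550 × $4,854.58 → $1,994.79
Total COGS = $308.92 + $1,994.79 = $2,303.71
Ending inventory (cost pool remaining) = $2,859.79

COGS = $2,303.71; ending inventory = $2,859.79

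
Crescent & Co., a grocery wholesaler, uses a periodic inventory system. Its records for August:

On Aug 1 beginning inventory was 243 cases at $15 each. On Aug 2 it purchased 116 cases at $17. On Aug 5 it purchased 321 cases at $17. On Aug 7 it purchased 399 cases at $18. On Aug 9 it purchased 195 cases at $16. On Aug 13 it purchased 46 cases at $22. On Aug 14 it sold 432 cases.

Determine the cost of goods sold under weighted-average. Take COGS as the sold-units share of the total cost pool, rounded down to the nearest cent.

COGS = $7,326.98

Aug 14, sell 432: 432/1320 × $22,388.00 → $7,326.98
Ending inventory (cost pool remaining) = $15,061.02
Check: goods available $22,388.00 = COGS $7,326.98 + ending $15,061.02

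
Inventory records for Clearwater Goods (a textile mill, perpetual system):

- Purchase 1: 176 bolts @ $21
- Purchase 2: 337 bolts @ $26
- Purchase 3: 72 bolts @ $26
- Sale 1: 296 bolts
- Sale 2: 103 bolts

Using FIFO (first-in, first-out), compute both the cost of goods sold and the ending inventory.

Sale 1 (296) [FIFO — oldest first]: 176 @ $21 + 120 @ $26 = $6,816
Sale 2 (103) [FIFO — oldest first]: 103 @ $26 = $2,678
Total COGS = $6,816 + $2,678 = $9,494
Ending inventory: 114 @ $26 + 72 @ $26 = $4,836

COGS = $9,494; ending inventory = $4,836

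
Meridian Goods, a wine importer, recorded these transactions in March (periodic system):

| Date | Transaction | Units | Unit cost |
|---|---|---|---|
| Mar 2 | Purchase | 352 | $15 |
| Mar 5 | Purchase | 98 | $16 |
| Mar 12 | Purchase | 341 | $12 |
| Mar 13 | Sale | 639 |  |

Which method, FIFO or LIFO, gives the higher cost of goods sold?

FIFO COGS: 352 @ $15 + 98 @ $16 + 189 @ $12 = $9,116
LIFO COGS: 341 @ $12 + 98 @ $16 + 200 @ $15 = $8,660

FIFO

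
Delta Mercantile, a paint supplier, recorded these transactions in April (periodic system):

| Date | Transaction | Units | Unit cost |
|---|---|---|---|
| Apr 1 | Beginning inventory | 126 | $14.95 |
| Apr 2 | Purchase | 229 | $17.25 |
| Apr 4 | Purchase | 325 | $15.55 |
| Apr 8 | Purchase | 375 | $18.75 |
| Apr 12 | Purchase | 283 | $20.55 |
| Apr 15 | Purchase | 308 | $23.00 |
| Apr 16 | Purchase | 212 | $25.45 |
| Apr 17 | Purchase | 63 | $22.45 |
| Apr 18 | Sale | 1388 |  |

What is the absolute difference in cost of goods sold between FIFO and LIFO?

$4,141.90

FIFO COGS: 126 @ $14.95 + 229 @ $17.25 + 325 @ $15.55 + 375 @ $18.75 + 283 @ $20.55 + 50 @ $23.00 = $24,884.60
LIFO COGS: 63 @ $22.45 + 212 @ $25.45 + 308 @ $23.00 + 283 @ $20.55 + 375 @ $18.75 + 147 @ $15.55 = $29,026.50
Difference = |$24,884.60 − $29,026.50| = $4,141.90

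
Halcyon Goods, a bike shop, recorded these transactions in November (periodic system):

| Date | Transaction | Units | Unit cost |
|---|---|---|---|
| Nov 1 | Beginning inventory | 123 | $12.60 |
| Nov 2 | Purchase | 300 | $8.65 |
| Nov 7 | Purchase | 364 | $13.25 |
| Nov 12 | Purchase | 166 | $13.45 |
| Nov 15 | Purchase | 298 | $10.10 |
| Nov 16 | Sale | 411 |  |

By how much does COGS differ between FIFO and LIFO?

FIFO COGS: 123 @ $12.60 + 288 @ $8.65 = $4,041.00
LIFO COGS: 298 @ $10.10 + 113 @ $13.45 = $4,529.65
Difference = |$4,041.00 − $4,529.65| = $488.65

$488.65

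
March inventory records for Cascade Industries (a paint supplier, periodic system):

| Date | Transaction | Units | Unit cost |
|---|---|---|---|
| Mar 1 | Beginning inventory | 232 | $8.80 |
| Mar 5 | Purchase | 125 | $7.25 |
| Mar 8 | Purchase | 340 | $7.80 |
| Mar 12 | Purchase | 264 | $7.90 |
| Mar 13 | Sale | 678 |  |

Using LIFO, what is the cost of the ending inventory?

Ending inventory = $2,411.35

Mar 13, 678 sold [LIFO — newest first]: 264 @ $7.90 + 340 @ $7.80 + 74 @ $7.25 = $5,274.10
Ending inventory: 232 @ $8.80 + 51 @ $7.25 = $2,411.35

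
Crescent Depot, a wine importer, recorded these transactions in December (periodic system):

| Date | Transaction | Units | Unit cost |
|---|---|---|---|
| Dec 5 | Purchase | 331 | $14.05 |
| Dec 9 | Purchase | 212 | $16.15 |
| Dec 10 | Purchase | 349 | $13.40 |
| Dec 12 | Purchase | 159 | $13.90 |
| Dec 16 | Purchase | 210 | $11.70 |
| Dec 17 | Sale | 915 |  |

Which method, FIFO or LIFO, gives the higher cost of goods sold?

FIFO COGS: 331 @ $14.05 + 212 @ $16.15 + 349 @ $13.40 + 23 @ $13.90 = $13,070.65
LIFO COGS: 210 @ $11.70 + 159 @ $13.90 + 349 @ $13.40 + 197 @ $16.15 = $12,525.25

FIFO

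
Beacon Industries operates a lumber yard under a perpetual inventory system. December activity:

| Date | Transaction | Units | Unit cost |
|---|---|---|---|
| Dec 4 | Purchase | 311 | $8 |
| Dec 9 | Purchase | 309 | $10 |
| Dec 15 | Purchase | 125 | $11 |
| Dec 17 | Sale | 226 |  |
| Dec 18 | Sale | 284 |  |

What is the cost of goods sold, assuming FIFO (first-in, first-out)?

COGS = $4,478

Dec 17, 226 sold [FIFO — oldest first]: 226 @ $8 = $1,808
Dec 18, 284 sold [FIFO — oldest first]: 85 @ $8 + 199 @ $10 = $2,670
Total COGS = $1,808 + $2,670 = $4,478
Ending inventory: 110 @ $10 + 125 @ $11 = $2,475
Check: goods available $6,953 = COGS $4,478 + ending $2,475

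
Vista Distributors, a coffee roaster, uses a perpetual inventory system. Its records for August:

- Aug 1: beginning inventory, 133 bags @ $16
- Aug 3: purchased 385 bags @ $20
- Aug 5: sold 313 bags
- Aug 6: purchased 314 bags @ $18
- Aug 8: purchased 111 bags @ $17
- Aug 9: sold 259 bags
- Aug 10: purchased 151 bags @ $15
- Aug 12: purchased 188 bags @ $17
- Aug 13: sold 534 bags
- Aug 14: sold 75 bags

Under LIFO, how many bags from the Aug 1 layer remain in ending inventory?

101

Aug 5, 313 sold [LIFO — newest first]: 313 @ $20 = $6,260
Aug 9, 259 sold [LIFO — newest first]: 111 @ $17 + 148 @ $18 = $4,551
Aug 13, 534 sold [LIFO — newest first]: 188 @ $17 + 151 @ $15 + 166 @ $18 + 29 @ $20 = $9,029
Aug 14, 75 sold [LIFO — newest first]: 43 @ $20 + 32 @ $16 = $1,372
Total COGS = $6,260 + $4,551 + $9,029 + $1,372 = $21,212
Ending inventory: 101 @ $16 = $1,616
Check: goods available $22,828 = COGS $21,212 + ending $1,616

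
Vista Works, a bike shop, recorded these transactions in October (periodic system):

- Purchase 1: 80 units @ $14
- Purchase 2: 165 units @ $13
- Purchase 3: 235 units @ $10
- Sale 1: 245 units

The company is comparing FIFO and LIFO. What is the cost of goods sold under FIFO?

FIFO COGS: 80 @ $14 + 165 @ $13 = $3,265
LIFO COGS: 235 @ $10 + 10 @ $13 = $2,480

COGS = $3,265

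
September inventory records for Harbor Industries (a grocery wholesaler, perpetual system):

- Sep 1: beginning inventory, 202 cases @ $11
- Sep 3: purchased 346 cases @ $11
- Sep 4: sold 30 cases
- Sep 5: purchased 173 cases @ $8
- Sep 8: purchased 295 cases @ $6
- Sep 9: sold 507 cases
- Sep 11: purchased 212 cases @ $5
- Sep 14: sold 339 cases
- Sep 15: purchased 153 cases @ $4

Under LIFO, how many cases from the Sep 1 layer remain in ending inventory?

202

Sep 4, 30 sold [LIFO — newest first]: 30 @ $11 = $330
Sep 9, 507 sold [LIFO — newest first]: 295 @ $6 + 173 @ $8 + 39 @ $11 = $3,583
Sep 14, 339 sold [LIFO — newest first]: 212 @ $5 + 127 @ $11 = $2,457
Total COGS = $330 + $3,583 + $2,457 = $6,370
Ending inventory: 202 @ $11 + 150 @ $11 + 153 @ $4 = $4,484
Check: goods available $10,854 = COGS $6,370 + ending $4,484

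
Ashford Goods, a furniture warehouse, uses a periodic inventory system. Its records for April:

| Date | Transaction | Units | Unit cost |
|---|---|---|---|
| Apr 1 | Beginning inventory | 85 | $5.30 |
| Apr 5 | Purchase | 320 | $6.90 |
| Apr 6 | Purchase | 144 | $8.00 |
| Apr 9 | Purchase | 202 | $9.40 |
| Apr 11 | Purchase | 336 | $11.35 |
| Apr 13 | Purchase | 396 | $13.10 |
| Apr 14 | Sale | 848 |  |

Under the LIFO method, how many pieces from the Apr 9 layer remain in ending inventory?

Apr 14, 848 sold [LIFO — newest first]: 396 @ $13.10 + 336 @ $11.35 + 116 @ $9.40 = $10,091.60
Ending inventory: 85 @ $5.30 + 320 @ $6.90 + 144 @ $8.00 + 86 @ $9.40 = $4,618.90
Check: goods available $14,710.50 = COGS $10,091.60 + ending $4,618.90

86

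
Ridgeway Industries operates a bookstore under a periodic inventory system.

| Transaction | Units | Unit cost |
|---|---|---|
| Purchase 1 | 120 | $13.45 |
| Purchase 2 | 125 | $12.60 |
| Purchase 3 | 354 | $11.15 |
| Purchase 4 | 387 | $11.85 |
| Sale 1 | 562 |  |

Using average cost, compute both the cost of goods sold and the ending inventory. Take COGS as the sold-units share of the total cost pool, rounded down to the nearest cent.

Sale 1, sell 562: 562/986 × $11,722.05 → $6,681.33
Ending inventory (cost pool remaining) = $5,040.72

COGS = $6,681.33; ending inventory = $5,040.72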